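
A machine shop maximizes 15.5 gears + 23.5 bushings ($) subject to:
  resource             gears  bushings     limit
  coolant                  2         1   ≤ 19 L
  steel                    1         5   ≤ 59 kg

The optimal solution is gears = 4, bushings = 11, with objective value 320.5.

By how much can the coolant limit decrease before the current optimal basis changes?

7.2

Binding constraints: coolant, steel. The basis is B = [[2,1],[1,5]] with det 9.
Per unit decrease in coolant, x* moves by d = (-0.5556, 0.1111).
The basis stays optimal until gears reaches 0; allowable decrease = 7.2 L.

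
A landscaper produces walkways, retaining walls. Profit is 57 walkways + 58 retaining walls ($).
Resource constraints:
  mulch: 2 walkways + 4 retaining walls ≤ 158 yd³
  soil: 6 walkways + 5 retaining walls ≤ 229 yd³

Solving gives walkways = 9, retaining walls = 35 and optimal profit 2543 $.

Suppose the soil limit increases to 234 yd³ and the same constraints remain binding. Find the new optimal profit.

Check each constraint at x*: mulch 158/158 (tight); soil 229/229 (tight).
The binding rows give the dual system: 2·y_mulch + 6·y_soil = 57 and 4·y_mulch + 5·y_soil = 58.
Solving: y_mulch = 4.5, y_soil = 8.
Δz = y_soil·Δb = 8 × (5) = 40, so new z* = 2543 + 40 = 2583.

2583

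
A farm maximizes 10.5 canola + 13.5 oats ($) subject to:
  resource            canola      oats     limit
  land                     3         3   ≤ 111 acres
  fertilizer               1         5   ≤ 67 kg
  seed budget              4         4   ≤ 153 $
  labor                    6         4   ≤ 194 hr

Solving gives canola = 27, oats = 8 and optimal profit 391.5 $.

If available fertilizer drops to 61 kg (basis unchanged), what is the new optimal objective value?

382.5

At the optimum: land uses 105 of 111 (slack = 6); fertilizer uses 67 of 67 (binding); seed budget uses 140 of 153 (slack = 13); labor uses 194 of 194 (binding).
Since land, seed budget are not tight, their duals are 0.
From A_Bᵀ y = c: 1·y_fertilizer + 6·y_labor = 10.5; 5·y_fertilizer + 4·y_labor = 13.5.
This yields shadow prices y_fertilizer = 1.5, y_labor = 1.5.
Δz = y_fertilizer·Δb = 1.5 × (-6) = -9, so new z* = 391.5 − 9 = 382.5.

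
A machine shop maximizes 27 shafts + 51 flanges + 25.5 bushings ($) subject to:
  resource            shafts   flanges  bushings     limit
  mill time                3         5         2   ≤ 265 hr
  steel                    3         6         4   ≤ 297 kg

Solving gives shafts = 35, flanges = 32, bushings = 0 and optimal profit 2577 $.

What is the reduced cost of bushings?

-4.5

At the optimum: mill time uses 265 of 265 (binding); steel uses 297 of 297 (binding).
From A_Bᵀ y = c: 3·y_mill time + 3·y_steel = 27; 5·y_mill time + 6·y_steel = 51.
Solving: y_mill time = 3, y_steel = 6.
Reduced cost of bushings: c₃ − yᵀa₃ = 25.5 − (3·2 + 6·4) = 25.5 − 30 = -4.5.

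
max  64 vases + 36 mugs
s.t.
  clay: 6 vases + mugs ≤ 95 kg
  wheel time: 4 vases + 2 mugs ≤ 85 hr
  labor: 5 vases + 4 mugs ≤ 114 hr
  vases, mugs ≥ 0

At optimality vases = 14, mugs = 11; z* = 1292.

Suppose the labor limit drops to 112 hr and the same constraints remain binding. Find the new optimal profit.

Binding: clay and labor. Non-binding: wheel time (7 unused).
Slack constraints have shadow price 0 (complementary slackness).
The binding rows give the dual system: 6·y_clay + 5·y_labor = 64 and 1·y_clay + 4·y_labor = 36.
→ y_clay = 4 and y_labor = 8.
Δz = y_labor·Δb = 8 × (-2) = -16, so new z* = 1292 − 16 = 1276.

1276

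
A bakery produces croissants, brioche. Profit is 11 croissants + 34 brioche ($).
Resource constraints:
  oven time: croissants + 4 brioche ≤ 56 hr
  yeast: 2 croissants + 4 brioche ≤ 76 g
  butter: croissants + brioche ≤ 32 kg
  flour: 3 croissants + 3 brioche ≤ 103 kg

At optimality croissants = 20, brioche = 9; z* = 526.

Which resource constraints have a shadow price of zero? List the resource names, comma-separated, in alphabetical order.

butter, flour

oven time: 56/56 (binding)
yeast: 76/76 (binding)
butter: 29/32 (slack 3)
flour: 87/103 (slack 16)
By complementary slackness, a constraint with positive slack has shadow price 0 → butter, flour.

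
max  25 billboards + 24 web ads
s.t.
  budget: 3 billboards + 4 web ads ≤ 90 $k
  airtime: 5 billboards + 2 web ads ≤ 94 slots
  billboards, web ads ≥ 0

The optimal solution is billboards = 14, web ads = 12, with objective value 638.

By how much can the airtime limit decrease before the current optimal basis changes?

49

Binding constraints: budget, airtime. The basis is B = [[3,4],[5,2]] with det -14.
Per unit decrease in airtime, x* moves by d = (-0.2857, 0.2143).
The basis stays optimal until billboards reaches 0; allowable decrease = 49 slots.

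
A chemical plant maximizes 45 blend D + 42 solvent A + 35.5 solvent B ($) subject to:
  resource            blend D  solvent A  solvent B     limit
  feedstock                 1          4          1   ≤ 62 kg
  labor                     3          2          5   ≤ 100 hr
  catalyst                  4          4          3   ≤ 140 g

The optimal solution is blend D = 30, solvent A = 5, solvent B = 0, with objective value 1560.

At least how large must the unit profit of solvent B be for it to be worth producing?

At the optimum: feedstock uses 50 of 62 (slack = 12); labor uses 100 of 100 (binding); catalyst uses 140 of 140 (binding).
Slack constraints have shadow price 0 (complementary slackness).
From A_Bᵀ y = c: 3·y_labor + 4·y_catalyst = 45; 2·y_labor + 4·y_catalyst = 42.
This yields shadow prices y_labor = 3, y_catalyst = 9.
solvent B enters the basis when its profit ≥ yᵀa₃ = 3·5 + 9·3 = 42.

42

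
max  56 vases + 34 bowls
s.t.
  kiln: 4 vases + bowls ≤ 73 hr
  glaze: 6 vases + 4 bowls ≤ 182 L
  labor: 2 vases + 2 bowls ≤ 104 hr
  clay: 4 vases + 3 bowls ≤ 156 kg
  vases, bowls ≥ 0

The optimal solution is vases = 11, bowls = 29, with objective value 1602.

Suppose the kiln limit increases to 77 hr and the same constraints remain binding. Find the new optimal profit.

1610

Check each constraint at x*: kiln 73/73 (tight); glaze 182/182 (tight); labor 80/104 (slack 24); clay 131/156 (slack 25).
Since labor, clay are not tight, their duals are 0.
Dual feasibility on the basic columns requires 4·y_kiln + 6·y_glaze = 56, 1·y_kiln + 4·y_glaze = 34.
Solving: y_kiln = 2, y_glaze = 8.
Δz = y_kiln·Δb = 2 × (4) = 8, so new z* = 1602 + 8 = 1610.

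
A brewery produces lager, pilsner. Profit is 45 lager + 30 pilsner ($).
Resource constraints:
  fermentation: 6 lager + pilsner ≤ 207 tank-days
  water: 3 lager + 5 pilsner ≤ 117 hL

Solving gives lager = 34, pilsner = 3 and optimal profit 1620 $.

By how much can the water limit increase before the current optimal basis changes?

Binding constraints: fermentation, water. The basis is B = [[6,1],[3,5]] with det 27.
Per unit increase in water, x* moves by d = (-0.037, 0.2222).
The basis stays optimal until lager reaches 0; allowable increase = 918 hL.

918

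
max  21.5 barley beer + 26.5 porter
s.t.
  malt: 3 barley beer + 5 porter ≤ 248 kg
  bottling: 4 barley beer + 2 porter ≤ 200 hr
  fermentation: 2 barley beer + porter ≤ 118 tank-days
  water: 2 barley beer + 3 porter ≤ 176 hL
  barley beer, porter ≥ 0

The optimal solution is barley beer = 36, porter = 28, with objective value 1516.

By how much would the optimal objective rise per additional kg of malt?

At the optimum: malt uses 248 of 248 (binding); bottling uses 200 of 200 (binding); fermentation uses 100 of 118 (slack = 18); water uses 156 of 176 (slack = 20).
Slack constraints have shadow price 0 (complementary slackness).
From A_Bᵀ y = c: 3·y_malt + 4·y_bottling = 21.5; 5·y_malt + 2·y_bottling = 26.5.
Solving: y_malt = 4.5, y_bottling = 2.
Shadow price of malt = 4.5.

4.5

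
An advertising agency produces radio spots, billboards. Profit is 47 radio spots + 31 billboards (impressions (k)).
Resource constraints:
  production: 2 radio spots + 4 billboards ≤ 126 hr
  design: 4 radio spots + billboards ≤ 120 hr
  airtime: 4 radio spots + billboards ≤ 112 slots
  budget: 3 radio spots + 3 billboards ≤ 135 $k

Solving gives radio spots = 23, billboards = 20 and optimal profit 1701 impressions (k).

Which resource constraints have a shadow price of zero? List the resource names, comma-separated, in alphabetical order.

budget, design

production: 126/126 (binding)
design: 112/120 (slack 8)
airtime: 112/112 (binding)
budget: 129/135 (slack 6)
By complementary slackness, a constraint with positive slack has shadow price 0 → budget, design.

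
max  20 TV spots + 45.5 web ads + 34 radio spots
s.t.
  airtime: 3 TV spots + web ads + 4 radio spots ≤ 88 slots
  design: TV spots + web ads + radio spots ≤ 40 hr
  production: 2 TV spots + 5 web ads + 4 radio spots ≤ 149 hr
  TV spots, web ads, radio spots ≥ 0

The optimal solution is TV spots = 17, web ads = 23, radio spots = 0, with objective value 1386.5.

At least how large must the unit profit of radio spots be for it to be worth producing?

At the optimum: airtime uses 74 of 88 (slack = 14); design uses 40 of 40 (binding); production uses 149 of 149 (binding).
Slack constraints have shadow price 0 (complementary slackness).
Dual feasibility on the basic columns requires 1·y_design + 2·y_production = 20, 1·y_design + 5·y_production = 45.5.
→ y_design = 3 and y_production = 8.5.
radio spots enters the basis when its profit ≥ yᵀa₃ = 3·1 + 8.5·4 = 37.

37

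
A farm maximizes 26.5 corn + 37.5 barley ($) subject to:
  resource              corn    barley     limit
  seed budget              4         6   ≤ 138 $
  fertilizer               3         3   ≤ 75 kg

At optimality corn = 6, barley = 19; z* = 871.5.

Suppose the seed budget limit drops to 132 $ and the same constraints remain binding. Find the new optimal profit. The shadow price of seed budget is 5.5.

Δb = -6, so new z* = 871.5 + (5.5)·(-6) = 871.5 − 33 = 838.5.

838.5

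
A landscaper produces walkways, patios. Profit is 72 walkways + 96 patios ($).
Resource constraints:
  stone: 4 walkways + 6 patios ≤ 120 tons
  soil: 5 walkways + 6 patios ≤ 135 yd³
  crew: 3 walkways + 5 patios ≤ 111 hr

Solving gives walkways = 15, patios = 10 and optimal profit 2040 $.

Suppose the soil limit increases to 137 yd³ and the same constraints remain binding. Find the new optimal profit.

At the optimum: stone uses 120 of 120 (binding); soil uses 135 of 135 (binding); crew uses 95 of 111 (slack = 16).
Since crew is not tight, its dual is 0.
From A_Bᵀ y = c: 4·y_stone + 5·y_soil = 72; 6·y_stone + 6·y_soil = 96.
→ y_stone = 8 and y_soil = 8.
Δz = y_soil·Δb = 8 × (2) = 16, so new z* = 2040 + 16 = 2056.

2056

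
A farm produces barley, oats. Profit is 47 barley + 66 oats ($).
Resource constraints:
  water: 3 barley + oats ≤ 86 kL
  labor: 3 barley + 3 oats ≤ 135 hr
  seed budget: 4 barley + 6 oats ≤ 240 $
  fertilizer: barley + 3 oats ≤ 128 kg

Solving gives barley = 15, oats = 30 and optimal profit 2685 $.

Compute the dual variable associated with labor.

Binding: labor and seed budget. Non-binding: water (11 unused), fertilizer (23 unused).
By complementary slackness, y = 0 for the non-binding constraints.
From A_Bᵀ y = c: 3·y_labor + 4·y_seed budget = 47; 3·y_labor + 6·y_seed budget = 66.
→ y_labor = 3 and y_seed budget = 9.5.
Shadow price of labor = 3.

3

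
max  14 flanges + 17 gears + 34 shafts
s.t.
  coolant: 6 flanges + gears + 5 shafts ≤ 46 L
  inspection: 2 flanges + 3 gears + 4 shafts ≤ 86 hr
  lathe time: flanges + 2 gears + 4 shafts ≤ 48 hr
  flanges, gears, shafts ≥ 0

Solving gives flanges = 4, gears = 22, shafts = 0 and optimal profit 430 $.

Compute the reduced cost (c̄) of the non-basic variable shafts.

-3

At the optimum: coolant uses 46 of 46 (binding); inspection uses 74 of 86 (slack = 12); lathe time uses 48 of 48 (binding).
By complementary slackness, y = 0 for the non-binding constraint.
The binding rows give the dual system: 6·y_coolant + 1·y_lathe time = 14 and 1·y_coolant + 2·y_lathe time = 17.
→ y_coolant = 1 and y_lathe time = 8.
Reduced cost of shafts: c₃ − yᵀa₃ = 34 − (1·5 + 8·4) = 34 − 37 = -3.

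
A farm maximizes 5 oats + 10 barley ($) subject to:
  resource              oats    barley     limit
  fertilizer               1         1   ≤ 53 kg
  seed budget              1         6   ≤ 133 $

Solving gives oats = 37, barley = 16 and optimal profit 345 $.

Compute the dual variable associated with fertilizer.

Check each constraint at x*: fertilizer 53/53 (tight); seed budget 133/133 (tight).
Dual feasibility on the basic columns requires 1·y_fertilizer + 1·y_seed budget = 5, 1·y_fertilizer + 6·y_seed budget = 10.
Solving: y_fertilizer = 4, y_seed budget = 1.
Shadow price of fertilizer = 4.

4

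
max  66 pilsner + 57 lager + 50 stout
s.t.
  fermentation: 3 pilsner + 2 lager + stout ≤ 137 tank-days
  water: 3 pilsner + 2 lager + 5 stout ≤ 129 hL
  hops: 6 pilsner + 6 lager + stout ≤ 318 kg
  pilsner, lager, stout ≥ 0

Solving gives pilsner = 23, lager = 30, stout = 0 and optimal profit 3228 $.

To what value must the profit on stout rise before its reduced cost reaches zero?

51.5

At the optimum: fermentation uses 129 of 137 (slack = 8); water uses 129 of 129 (binding); hops uses 318 of 318 (binding).
By complementary slackness, y = 0 for the non-binding constraint.
Dual feasibility on the basic columns requires 3·y_water + 6·y_hops = 66, 2·y_water + 6·y_hops = 57.
→ y_water = 9 and y_hops = 6.5.
stout enters the basis when its profit ≥ yᵀa₃ = 9·5 + 6.5·1 = 51.5.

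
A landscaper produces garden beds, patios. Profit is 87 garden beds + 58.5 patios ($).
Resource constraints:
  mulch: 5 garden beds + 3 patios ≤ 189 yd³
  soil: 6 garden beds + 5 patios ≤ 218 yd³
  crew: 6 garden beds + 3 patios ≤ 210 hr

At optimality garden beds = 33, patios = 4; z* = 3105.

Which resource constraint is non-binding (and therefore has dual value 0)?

mulch: 177/189 (slack 12)
soil: 218/218 (binding)
crew: 210/210 (binding)
By complementary slackness, a constraint with positive slack has shadow price 0 → mulch.

mulch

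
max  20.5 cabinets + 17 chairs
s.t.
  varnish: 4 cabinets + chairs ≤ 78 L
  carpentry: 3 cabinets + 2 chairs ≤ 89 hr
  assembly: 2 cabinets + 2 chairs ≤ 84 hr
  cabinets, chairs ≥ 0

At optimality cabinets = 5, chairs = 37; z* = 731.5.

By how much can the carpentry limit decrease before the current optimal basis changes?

5

Binding constraints: carpentry, assembly. The basis is B = [[3,2],[2,2]] with det 2.
Per unit decrease in carpentry, x* moves by d = (-1, 1).
The basis stays optimal until cabinets reaches 0; allowable decrease = 5 hr.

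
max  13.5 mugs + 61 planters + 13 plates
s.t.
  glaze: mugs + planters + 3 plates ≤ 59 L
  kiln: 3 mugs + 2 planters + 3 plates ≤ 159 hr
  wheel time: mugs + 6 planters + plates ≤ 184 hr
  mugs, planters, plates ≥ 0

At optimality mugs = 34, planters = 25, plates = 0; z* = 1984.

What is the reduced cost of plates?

-8.5

At the optimum: glaze uses 59 of 59 (binding); kiln uses 152 of 159 (slack = 7); wheel time uses 184 of 184 (binding).
Slack constraints have shadow price 0 (complementary slackness).
Dual feasibility on the basic columns requires 1·y_glaze + 1·y_wheel time = 13.5, 1·y_glaze + 6·y_wheel time = 61.
This yields shadow prices y_glaze = 4, y_wheel time = 9.5.
Reduced cost of plates: c₃ − yᵀa₃ = 13 − (4·3 + 9.5·1) = 13 − 21.5 = -8.5.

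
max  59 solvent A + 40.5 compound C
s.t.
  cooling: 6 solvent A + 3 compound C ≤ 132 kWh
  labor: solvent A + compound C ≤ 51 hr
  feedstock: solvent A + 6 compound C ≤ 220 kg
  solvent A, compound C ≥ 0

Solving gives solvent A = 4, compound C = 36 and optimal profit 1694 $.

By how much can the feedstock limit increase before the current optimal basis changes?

44

Binding constraints: cooling, feedstock. The basis is B = [[6,3],[1,6]] with det 33.
Per unit increase in feedstock, x* moves by d = (-0.0909, 0.1818).
The basis stays optimal until solvent A reaches 0; allowable increase = 44 kg.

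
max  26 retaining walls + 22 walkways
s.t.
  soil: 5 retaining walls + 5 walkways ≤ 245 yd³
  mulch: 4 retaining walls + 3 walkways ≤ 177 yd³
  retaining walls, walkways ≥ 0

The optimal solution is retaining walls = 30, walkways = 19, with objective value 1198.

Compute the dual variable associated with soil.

At the optimum: soil uses 245 of 245 (binding); mulch uses 177 of 177 (binding).
From A_Bᵀ y = c: 5·y_soil + 4·y_mulch = 26; 5·y_soil + 3·y_mulch = 22.
This yields shadow prices y_soil = 2, y_mulch = 4.
Shadow price of soil = 2.

2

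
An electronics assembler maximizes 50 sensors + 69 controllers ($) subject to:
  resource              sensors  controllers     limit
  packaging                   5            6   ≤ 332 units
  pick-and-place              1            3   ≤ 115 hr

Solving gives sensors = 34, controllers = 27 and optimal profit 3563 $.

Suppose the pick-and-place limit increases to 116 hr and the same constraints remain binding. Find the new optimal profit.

3568

Check each constraint at x*: packaging 332/332 (tight); pick-and-place 115/115 (tight).
Dual feasibility on the basic columns requires 5·y_packaging + 1·y_pick-and-place = 50, 6·y_packaging + 3·y_pick-and-place = 69.
→ y_packaging = 9 and y_pick-and-place = 5.
Δz = y_pick-and-place·Δb = 5 × (1) = 5, so new z* = 3563 + 5 = 3568.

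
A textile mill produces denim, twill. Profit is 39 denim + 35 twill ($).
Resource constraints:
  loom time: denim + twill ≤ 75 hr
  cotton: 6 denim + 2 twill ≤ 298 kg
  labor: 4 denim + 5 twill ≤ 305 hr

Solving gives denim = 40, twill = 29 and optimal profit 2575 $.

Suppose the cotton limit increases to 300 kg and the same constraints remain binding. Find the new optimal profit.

Check each constraint at x*: loom time 69/75 (slack 6); cotton 298/298 (tight); labor 305/305 (tight).
By complementary slackness, y = 0 for the non-binding constraint.
The binding rows give the dual system: 6·y_cotton + 4·y_labor = 39 and 2·y_cotton + 5·y_labor = 35.
→ y_cotton = 2.5 and y_labor = 6.
Δz = y_cotton·Δb = 2.5 × (2) = 5, so new z* = 2575 + 5 = 2580.

2580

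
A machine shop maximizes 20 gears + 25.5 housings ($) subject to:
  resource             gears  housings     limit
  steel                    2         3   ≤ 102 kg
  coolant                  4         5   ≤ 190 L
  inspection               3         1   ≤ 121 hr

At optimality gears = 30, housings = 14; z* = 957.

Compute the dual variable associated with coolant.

At the optimum: steel uses 102 of 102 (binding); coolant uses 190 of 190 (binding); inspection uses 104 of 121 (slack = 17).
By complementary slackness, y = 0 for the non-binding constraint.
From A_Bᵀ y = c: 2·y_steel + 4·y_coolant = 20; 3·y_steel + 5·y_coolant = 25.5.
This yields shadow prices y_steel = 1, y_coolant = 4.5.
Shadow price of coolant = 4.5.

4.5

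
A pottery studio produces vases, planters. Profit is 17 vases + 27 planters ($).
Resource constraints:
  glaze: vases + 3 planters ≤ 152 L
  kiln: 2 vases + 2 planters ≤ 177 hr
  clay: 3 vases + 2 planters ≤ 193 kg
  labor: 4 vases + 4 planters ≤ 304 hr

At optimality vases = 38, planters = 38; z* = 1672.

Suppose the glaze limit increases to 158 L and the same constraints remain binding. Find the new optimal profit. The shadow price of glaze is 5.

Δb = 6, so new z* = 1672 + (5)·(6) = 1672 + 30 = 1702.

1702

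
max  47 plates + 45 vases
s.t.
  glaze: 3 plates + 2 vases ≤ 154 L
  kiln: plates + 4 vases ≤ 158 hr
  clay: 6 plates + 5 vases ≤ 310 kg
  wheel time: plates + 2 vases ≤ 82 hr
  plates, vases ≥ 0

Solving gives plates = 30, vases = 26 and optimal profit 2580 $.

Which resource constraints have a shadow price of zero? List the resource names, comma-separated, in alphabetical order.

glaze: 142/154 (slack 12)
kiln: 134/158 (slack 24)
clay: 310/310 (binding)
wheel time: 82/82 (binding)
By complementary slackness, a constraint with positive slack has shadow price 0 → glaze, kiln.

glaze, kiln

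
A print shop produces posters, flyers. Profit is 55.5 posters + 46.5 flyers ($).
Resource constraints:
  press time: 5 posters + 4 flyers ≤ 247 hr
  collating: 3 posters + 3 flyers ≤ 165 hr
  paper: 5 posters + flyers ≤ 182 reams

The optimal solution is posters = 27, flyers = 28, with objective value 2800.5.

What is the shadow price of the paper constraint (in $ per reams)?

Check each constraint at x*: press time 247/247 (tight); collating 165/165 (tight); paper 163/182 (slack 19).
By complementary slackness, y = 0 for the non-binding constraint.
Dual feasibility on the basic columns requires 5·y_press time + 3·y_collating = 55.5, 4·y_press time + 3·y_collating = 46.5.
→ y_press time = 9 and y_collating = 3.5.
Shadow price of paper = 0.

0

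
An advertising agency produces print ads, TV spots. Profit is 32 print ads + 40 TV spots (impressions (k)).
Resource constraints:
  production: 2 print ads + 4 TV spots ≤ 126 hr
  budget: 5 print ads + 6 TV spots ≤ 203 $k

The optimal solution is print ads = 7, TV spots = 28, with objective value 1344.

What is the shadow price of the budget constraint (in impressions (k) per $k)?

6

At the optimum: production uses 126 of 126 (binding); budget uses 203 of 203 (binding).
From A_Bᵀ y = c: 2·y_production + 5·y_budget = 32; 4·y_production + 6·y_budget = 40.
Solving: y_production = 1, y_budget = 6.
Shadow price of budget = 6.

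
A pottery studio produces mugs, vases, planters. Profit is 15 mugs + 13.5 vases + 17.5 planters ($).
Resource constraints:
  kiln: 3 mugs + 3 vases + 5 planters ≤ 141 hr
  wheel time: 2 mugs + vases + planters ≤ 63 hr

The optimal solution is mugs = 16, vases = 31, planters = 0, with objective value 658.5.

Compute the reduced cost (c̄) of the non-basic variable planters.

-4

At the optimum: kiln uses 141 of 141 (binding); wheel time uses 63 of 63 (binding).
From A_Bᵀ y = c: 3·y_kiln + 2·y_wheel time = 15; 3·y_kiln + 1·y_wheel time = 13.5.
→ y_kiln = 4 and y_wheel time = 1.5.
Reduced cost of planters: c₃ − yᵀa₃ = 17.5 − (4·5 + 1.5·1) = 17.5 − 21.5 = -4.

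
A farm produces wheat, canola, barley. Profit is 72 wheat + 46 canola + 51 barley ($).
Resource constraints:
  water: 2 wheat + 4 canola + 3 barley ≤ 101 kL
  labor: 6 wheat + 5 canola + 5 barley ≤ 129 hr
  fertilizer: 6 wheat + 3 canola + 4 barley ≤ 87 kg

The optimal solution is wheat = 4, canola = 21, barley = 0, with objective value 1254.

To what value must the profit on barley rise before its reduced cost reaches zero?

53

Check each constraint at x*: water 92/101 (slack 9); labor 129/129 (tight); fertilizer 87/87 (tight).
Slack constraints have shadow price 0 (complementary slackness).
The binding rows give the dual system: 6·y_labor + 6·y_fertilizer = 72 and 5·y_labor + 3·y_fertilizer = 46.
This yields shadow prices y_labor = 5, y_fertilizer = 7.
barley enters the basis when its profit ≥ yᵀa₃ = 5·5 + 7·4 = 53.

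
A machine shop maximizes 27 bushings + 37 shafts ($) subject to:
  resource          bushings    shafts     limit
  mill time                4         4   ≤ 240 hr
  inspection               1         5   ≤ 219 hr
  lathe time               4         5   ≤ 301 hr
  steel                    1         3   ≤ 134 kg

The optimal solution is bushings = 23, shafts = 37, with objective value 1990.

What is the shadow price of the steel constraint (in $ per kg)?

At the optimum: mill time uses 240 of 240 (binding); inspection uses 208 of 219 (slack = 11); lathe time uses 277 of 301 (slack = 24); steel uses 134 of 134 (binding).
Slack constraints have shadow price 0 (complementary slackness).
Dual feasibility on the basic columns requires 4·y_mill time + 1·y_steel = 27, 4·y_mill time + 3·y_steel = 37.
→ y_mill time = 5.5 and y_steel = 5.
Shadow price of steel = 5.

5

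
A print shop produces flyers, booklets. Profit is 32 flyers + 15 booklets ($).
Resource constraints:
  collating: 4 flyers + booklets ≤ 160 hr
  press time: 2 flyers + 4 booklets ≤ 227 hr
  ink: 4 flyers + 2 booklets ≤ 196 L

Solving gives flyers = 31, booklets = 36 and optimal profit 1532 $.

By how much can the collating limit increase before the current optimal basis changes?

36

Binding constraints: collating, ink. The basis is B = [[4,1],[4,2]] with det 4.
Per unit increase in collating, x* moves by d = (0.5, -1).
The basis stays optimal until booklets reaches 0; allowable increase = 36 hr.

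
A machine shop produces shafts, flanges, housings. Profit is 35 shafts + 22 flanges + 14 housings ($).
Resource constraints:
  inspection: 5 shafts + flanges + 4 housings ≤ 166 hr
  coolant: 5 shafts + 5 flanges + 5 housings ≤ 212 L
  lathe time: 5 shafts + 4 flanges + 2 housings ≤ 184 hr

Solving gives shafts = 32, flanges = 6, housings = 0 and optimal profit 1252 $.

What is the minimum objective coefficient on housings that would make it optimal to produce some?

Binding: inspection and lathe time. Non-binding: coolant (22 unused).
Since coolant is not tight, its dual is 0.
Dual feasibility on the basic columns requires 5·y_inspection + 5·y_lathe time = 35, 1·y_inspection + 4·y_lathe time = 22.
Solving: y_inspection = 2, y_lathe time = 5.
housings enters the basis when its profit ≥ yᵀa₃ = 2·4 + 5·2 = 18.

18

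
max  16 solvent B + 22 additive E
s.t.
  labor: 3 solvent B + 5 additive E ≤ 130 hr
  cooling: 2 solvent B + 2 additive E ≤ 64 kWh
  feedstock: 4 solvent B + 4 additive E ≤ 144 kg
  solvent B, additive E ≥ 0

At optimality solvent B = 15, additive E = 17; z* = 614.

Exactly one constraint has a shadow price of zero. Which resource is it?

feedstock

labor: 130/130 (binding)
cooling: 64/64 (binding)
feedstock: 128/144 (slack 16)
By complementary slackness, a constraint with positive slack has shadow price 0 → feedstock.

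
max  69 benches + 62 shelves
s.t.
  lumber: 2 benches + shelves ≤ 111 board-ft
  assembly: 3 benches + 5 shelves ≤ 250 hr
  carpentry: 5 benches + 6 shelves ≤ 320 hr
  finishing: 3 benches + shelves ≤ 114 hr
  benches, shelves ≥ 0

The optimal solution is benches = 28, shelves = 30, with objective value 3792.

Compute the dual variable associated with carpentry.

9

Check each constraint at x*: lumber 86/111 (slack 25); assembly 234/250 (slack 16); carpentry 320/320 (tight); finishing 114/114 (tight).
Since lumber, assembly are not tight, their duals are 0.
Dual feasibility on the basic columns requires 5·y_carpentry + 3·y_finishing = 69, 6·y_carpentry + 1·y_finishing = 62.
Solving: y_carpentry = 9, y_finishing = 8.
Shadow price of carpentry = 9.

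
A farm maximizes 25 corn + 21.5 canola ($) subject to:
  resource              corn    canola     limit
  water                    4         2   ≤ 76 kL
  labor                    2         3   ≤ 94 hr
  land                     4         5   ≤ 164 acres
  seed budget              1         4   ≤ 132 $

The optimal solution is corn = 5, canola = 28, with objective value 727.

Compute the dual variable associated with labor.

Binding: water and labor. Non-binding: land (4 unused), seed budget (15 unused).
Since land, seed budget are not tight, their duals are 0.
From A_Bᵀ y = c: 4·y_water + 2·y_labor = 25; 2·y_water + 3·y_labor = 21.5.
→ y_water = 4 and y_labor = 4.5.
Shadow price of labor = 4.5.

4.5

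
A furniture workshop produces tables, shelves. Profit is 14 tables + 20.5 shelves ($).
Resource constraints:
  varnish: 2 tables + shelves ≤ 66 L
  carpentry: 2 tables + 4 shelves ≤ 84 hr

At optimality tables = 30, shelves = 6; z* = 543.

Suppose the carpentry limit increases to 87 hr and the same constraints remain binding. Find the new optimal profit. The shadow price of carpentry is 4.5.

556.5

Δb = 3, so new z* = 543 + (4.5)·(3) = 543 + 13.5 = 556.5.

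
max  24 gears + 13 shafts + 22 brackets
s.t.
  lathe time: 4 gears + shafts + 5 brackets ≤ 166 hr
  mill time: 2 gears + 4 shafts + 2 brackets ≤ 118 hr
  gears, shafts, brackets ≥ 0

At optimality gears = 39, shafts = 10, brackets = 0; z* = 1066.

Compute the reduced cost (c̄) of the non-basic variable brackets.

Check each constraint at x*: lathe time 166/166 (tight); mill time 118/118 (tight).
Dual feasibility on the basic columns requires 4·y_lathe time + 2·y_mill time = 24, 1·y_lathe time + 4·y_mill time = 13.
This yields shadow prices y_lathe time = 5, y_mill time = 2.
Reduced cost of brackets: c₃ − yᵀa₃ = 22 − (5·5 + 2·2) = 22 − 29 = -7.

-7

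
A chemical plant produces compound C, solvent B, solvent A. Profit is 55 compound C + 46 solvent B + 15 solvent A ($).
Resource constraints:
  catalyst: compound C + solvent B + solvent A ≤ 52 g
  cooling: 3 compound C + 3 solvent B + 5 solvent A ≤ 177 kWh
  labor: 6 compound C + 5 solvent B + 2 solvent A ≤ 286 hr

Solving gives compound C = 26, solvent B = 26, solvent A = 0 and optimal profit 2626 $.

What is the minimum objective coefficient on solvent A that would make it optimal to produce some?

At the optimum: catalyst uses 52 of 52 (binding); cooling uses 156 of 177 (slack = 21); labor uses 286 of 286 (binding).
By complementary slackness, y = 0 for the non-binding constraint.
The binding rows give the dual system: 1·y_catalyst + 6·y_labor = 55 and 1·y_catalyst + 5·y_labor = 46.
This yields shadow prices y_catalyst = 1, y_labor = 9.
solvent A enters the basis when its profit ≥ yᵀa₃ = 1·1 + 9·2 = 19.

19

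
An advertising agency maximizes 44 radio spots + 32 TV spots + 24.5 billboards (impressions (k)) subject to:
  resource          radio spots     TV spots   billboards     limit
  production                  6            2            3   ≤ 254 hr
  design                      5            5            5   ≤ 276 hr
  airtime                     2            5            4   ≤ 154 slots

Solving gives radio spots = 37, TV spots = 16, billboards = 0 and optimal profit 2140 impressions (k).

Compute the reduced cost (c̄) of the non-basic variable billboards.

Check each constraint at x*: production 254/254 (tight); design 265/276 (slack 11); airtime 154/154 (tight).
Since design is not tight, its dual is 0.
Dual feasibility on the basic columns requires 6·y_production + 2·y_airtime = 44, 2·y_production + 5·y_airtime = 32.
This yields shadow prices y_production = 6, y_airtime = 4.
Reduced cost of billboards: c₃ − yᵀa₃ = 24.5 − (6·3 + 4·4) = 24.5 − 34 = -9.5.

-9.5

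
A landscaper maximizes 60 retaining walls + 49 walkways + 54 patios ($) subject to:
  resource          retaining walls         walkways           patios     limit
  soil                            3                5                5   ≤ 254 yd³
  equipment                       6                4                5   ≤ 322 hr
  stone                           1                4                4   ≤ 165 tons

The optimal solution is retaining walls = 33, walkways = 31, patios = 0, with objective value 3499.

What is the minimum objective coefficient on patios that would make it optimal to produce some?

Check each constraint at x*: soil 254/254 (tight); equipment 322/322 (tight); stone 157/165 (slack 8).
Since stone is not tight, its dual is 0.
The binding rows give the dual system: 3·y_soil + 6·y_equipment = 60 and 5·y_soil + 4·y_equipment = 49.
Solving: y_soil = 3, y_equipment = 8.5.
patios enters the basis when its profit ≥ yᵀa₃ = 3·5 + 8.5·5 = 57.5.

57.5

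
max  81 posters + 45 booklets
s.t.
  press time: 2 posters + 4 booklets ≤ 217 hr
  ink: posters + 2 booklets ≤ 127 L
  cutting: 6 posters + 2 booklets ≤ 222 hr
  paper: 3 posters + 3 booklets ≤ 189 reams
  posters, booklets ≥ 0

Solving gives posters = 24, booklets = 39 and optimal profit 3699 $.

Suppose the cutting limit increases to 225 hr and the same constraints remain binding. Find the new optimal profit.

Check each constraint at x*: press time 204/217 (slack 13); ink 102/127 (slack 25); cutting 222/222 (tight); paper 189/189 (tight).
Since press time, ink are not tight, their duals are 0.
From A_Bᵀ y = c: 6·y_cutting + 3·y_paper = 81; 2·y_cutting + 3·y_paper = 45.
→ y_cutting = 9 and y_paper = 9.
Δz = y_cutting·Δb = 9 × (3) = 27, so new z* = 3699 + 27 = 3726.

3726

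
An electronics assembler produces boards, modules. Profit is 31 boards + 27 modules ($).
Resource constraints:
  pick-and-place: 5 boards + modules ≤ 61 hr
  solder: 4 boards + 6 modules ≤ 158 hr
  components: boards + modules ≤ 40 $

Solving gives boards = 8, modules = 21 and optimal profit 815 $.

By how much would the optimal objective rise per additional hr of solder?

4

Check each constraint at x*: pick-and-place 61/61 (tight); solder 158/158 (tight); components 29/40 (slack 11).
By complementary slackness, y = 0 for the non-binding constraint.
From A_Bᵀ y = c: 5·y_pick-and-place + 4·y_solder = 31; 1·y_pick-and-place + 6·y_solder = 27.
→ y_pick-and-place = 3 and y_solder = 4.
Shadow price of solder = 4.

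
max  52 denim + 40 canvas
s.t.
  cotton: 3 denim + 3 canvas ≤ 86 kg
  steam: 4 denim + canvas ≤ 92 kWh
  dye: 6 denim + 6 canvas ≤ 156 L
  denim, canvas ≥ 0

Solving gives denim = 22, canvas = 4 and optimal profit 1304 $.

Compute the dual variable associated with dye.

6

At the optimum: cotton uses 78 of 86 (slack = 8); steam uses 92 of 92 (binding); dye uses 156 of 156 (binding).
By complementary slackness, y = 0 for the non-binding constraint.
Dual feasibility on the basic columns requires 4·y_steam + 6·y_dye = 52, 1·y_steam + 6·y_dye = 40.
→ y_steam = 4 and y_dye = 6.
Shadow price of dye = 6.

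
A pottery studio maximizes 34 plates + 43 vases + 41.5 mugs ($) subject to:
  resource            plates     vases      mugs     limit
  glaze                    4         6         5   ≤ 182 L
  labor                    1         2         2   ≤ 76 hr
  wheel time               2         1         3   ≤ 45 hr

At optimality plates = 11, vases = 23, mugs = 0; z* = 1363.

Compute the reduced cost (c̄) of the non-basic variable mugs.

Binding: glaze and wheel time. Non-binding: labor (19 unused).
Since labor is not tight, its dual is 0.
Dual feasibility on the basic columns requires 4·y_glaze + 2·y_wheel time = 34, 6·y_glaze + 1·y_wheel time = 43.
→ y_glaze = 6.5 and y_wheel time = 4.
Reduced cost of mugs: c₃ − yᵀa₃ = 41.5 − (6.5·5 + 4·3) = 41.5 − 44.5 = -3.

-3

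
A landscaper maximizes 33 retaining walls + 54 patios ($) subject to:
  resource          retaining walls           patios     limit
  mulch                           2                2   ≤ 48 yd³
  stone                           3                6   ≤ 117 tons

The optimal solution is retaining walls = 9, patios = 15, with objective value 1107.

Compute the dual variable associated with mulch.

6

At the optimum: mulch uses 48 of 48 (binding); stone uses 117 of 117 (binding).
The binding rows give the dual system: 2·y_mulch + 3·y_stone = 33 and 2·y_mulch + 6·y_stone = 54.
Solving: y_mulch = 6, y_stone = 7.
Shadow price of mulch = 6.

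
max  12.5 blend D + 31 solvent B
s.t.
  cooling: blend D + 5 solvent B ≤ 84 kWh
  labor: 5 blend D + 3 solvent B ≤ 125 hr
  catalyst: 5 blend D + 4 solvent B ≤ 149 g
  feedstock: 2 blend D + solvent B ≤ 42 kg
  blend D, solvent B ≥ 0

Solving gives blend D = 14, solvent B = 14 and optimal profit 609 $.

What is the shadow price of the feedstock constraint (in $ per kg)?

3.5

At the optimum: cooling uses 84 of 84 (binding); labor uses 112 of 125 (slack = 13); catalyst uses 126 of 149 (slack = 23); feedstock uses 42 of 42 (binding).
By complementary slackness, y = 0 for the non-binding constraints.
From A_Bᵀ y = c: 1·y_cooling + 2·y_feedstock = 12.5; 5·y_cooling + 1·y_feedstock = 31.
This yields shadow prices y_cooling = 5.5, y_feedstock = 3.5.
Shadow price of feedstock = 3.5.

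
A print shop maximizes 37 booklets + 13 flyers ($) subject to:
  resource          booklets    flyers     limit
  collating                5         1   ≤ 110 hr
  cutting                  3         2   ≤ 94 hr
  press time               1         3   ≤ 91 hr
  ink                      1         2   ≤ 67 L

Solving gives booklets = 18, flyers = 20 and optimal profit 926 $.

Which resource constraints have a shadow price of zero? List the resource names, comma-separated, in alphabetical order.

ink, press time

collating: 110/110 (binding)
cutting: 94/94 (binding)
press time: 78/91 (slack 13)
ink: 58/67 (slack 9)
By complementary slackness, a constraint with positive slack has shadow price 0 → ink, press time.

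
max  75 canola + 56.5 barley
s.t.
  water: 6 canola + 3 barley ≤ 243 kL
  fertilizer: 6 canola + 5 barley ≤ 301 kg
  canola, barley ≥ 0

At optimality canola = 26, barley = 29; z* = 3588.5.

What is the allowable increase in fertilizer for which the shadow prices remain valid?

104

Binding constraints: water, fertilizer. The basis is B = [[6,3],[6,5]] with det 12.
Per unit increase in fertilizer, x* moves by d = (-0.25, 0.5).
The basis stays optimal until canola reaches 0; allowable increase = 104 kg.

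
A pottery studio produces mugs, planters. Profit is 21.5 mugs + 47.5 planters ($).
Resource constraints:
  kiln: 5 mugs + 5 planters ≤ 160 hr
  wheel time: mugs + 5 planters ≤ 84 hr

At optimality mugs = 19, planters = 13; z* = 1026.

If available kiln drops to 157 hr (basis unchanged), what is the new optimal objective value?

1017

Check each constraint at x*: kiln 160/160 (tight); wheel time 84/84 (tight).
The binding rows give the dual system: 5·y_kiln + 1·y_wheel time = 21.5 and 5·y_kiln + 5·y_wheel time = 47.5.
→ y_kiln = 3 and y_wheel time = 6.5.
Δz = y_kiln·Δb = 3 × (-3) = -9, so new z* = 1026 − 9 = 1017.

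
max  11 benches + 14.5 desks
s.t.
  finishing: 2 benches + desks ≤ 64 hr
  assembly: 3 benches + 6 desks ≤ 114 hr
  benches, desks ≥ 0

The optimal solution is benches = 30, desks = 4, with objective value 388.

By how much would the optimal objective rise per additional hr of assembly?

2

Check each constraint at x*: finishing 64/64 (tight); assembly 114/114 (tight).
Dual feasibility on the basic columns requires 2·y_finishing + 3·y_assembly = 11, 1·y_finishing + 6·y_assembly = 14.5.
→ y_finishing = 2.5 and y_assembly = 2.
Shadow price of assembly = 2.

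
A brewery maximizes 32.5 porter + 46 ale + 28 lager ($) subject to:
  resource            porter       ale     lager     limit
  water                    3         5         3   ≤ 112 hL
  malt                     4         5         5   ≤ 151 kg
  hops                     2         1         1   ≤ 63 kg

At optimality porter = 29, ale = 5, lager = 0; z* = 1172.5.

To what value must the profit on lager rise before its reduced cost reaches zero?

29

At the optimum: water uses 112 of 112 (binding); malt uses 141 of 151 (slack = 10); hops uses 63 of 63 (binding).
By complementary slackness, y = 0 for the non-binding constraint.
Dual feasibility on the basic columns requires 3·y_water + 2·y_hops = 32.5, 5·y_water + 1·y_hops = 46.
→ y_water = 8.5 and y_hops = 3.5.
lager enters the basis when its profit ≥ yᵀa₃ = 8.5·3 + 3.5·1 = 29.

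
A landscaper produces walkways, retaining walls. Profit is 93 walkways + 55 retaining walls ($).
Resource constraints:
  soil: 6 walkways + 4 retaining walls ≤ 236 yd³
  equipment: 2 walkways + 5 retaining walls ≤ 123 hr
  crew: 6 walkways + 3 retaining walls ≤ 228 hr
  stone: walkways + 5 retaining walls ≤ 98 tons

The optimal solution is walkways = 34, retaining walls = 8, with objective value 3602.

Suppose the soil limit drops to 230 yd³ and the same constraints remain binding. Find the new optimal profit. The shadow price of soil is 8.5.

3551

Δb = -6, so new z* = 3602 + (8.5)·(-6) = 3602 − 51 = 3551.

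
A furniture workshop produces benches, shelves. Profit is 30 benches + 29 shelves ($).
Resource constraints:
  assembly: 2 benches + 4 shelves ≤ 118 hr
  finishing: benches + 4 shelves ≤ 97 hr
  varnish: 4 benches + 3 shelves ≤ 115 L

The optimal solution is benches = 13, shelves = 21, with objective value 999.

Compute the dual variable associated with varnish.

Check each constraint at x*: assembly 110/118 (slack 8); finishing 97/97 (tight); varnish 115/115 (tight).
By complementary slackness, y = 0 for the non-binding constraint.
The binding rows give the dual system: 1·y_finishing + 4·y_varnish = 30 and 4·y_finishing + 3·y_varnish = 29.
This yields shadow prices y_finishing = 2, y_varnish = 7.
Shadow price of varnish = 7.

7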